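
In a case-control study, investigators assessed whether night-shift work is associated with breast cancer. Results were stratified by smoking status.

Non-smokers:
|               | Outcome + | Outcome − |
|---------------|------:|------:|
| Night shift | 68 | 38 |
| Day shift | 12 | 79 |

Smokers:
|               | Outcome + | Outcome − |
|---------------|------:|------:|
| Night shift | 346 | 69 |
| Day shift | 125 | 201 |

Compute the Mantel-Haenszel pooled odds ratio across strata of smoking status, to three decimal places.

8.680

OR_MH = Σ(aᵢdᵢ/nᵢ) / Σ(bᵢcᵢ/nᵢ), where nᵢ is the stratum total.
Stratum 1 (Non-smokers): n = 197; a·d/n = 68·79/197 = 27.2690; b·c/n = 38·12/197 = 2.3147
Stratum 2 (Smokers): n = 741; a·d/n = 346·201/741 = 93.8543; b·c/n = 69·125/741 = 11.6397
OR_MH = (27.2690 + 93.8543) / (2.3147 + 11.6397) = 121.1233 / 13.9544 = 8.67994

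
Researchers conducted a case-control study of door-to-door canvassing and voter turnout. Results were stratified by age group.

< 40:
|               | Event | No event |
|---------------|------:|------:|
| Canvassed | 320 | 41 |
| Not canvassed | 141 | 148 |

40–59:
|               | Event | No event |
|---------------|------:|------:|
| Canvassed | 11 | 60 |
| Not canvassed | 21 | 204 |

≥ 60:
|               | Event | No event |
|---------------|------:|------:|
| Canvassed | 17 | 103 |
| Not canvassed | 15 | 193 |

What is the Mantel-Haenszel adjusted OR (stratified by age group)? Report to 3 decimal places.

OR_MH = Σ(aᵢdᵢ/nᵢ) / Σ(bᵢcᵢ/nᵢ), where nᵢ is the stratum total.
Stratum 1 (< 40): n = 650; a·d/n = 320·148/650 = 72.8615; b·c/n = 41·141/650 = 8.8938
Stratum 2 (40–59): n = 296; a·d/n = 11·204/296 = 7.5811; b·c/n = 60·21/296 = 4.2568
Stratum 3 (≥ 60): n = 328; a·d/n = 17·193/328 = 10.0030; b·c/n = 103·15/328 = 4.7104
OR_MH = (72.8615 + 7.5811 + 10.0030) / (8.8938 + 4.2568 + 4.7104) = 90.4457 / 17.8610 = 5.06387

5.064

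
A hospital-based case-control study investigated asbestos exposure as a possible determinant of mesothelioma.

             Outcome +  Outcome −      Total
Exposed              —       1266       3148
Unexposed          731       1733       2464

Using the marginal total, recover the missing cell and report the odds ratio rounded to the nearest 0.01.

3.52

The missing cell is in the exposed row: 3148 − 1266 = 1882.
So a = 1882, b = 1266, c = 731, d = 1733.
OR = (a·d)/(b·c) = (1882 × 1733) / (1266 × 731) = 3261506 / 925446 = 3.52425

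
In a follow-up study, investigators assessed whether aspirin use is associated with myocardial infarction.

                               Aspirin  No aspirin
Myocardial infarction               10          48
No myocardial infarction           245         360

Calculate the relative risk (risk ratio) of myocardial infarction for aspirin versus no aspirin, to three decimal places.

Reading the table with exposure as columns: a = 10 (Aspirin, case), b = 245 (Aspirin, non-case), c = 48 (No aspirin, case), d = 360.
Risk in exposed = 10/255 = 0.03922; risk in unexposed = 48/408 = 0.11765.
RR = 0.03922 / 0.11765 = 0.33333
The risk is 67% lower among the exposed than among the unexposed.

0.333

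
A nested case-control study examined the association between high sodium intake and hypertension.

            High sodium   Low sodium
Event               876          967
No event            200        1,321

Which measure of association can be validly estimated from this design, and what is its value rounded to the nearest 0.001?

5.983

Reading the table with exposure as columns: a = 876 (High sodium, case), b = 200 (High sodium, non-case), c = 967 (Low sodium, case), d = 1321.
This is a nested case-control study: participants were sampled on outcome status, so risks in the source population cannot be estimated directly — relative risk is not valid here. The odds ratio is the appropriate measure.
OR = (a·d)/(b·c) = (876 × 1321) / (200 × 967) = 1157196 / 193400 = 5.98343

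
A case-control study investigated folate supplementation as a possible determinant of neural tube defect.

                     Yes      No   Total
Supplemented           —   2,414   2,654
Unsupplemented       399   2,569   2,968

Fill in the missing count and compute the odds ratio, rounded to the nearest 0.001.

The missing cell is in the exposed row: 2654 − 2414 = 240.
So a = 240, b = 2414, c = 399, d = 2569.
OR = (a·d)/(b·c) = (240 × 2569) / (2414 × 399) = 616560 / 963186 = 0.64013

0.640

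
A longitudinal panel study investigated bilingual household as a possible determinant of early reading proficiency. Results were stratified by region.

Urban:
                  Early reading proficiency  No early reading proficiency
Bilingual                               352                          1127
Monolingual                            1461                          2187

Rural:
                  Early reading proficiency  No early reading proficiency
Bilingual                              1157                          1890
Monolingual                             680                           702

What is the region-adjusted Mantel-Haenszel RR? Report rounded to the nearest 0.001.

RR_MH = Σ(aᵢ·n₀ᵢ/nᵢ) / Σ(cᵢ·n₁ᵢ/nᵢ), with n₁ᵢ = aᵢ+bᵢ (exposed), n₀ᵢ = cᵢ+dᵢ (unexposed), nᵢ = n₁ᵢ+n₀ᵢ.
Stratum 1 (Urban): n₁ = 1479, n₀ = 3648, n = 5127; a·n₀/n = 352·3648/5127 = 250.4576; c·n₁/n = 1461·1479/5127 = 421.4587
Stratum 2 (Rural): n₁ = 3047, n₀ = 1382, n = 4429; a·n₀/n = 1157·1382/4429 = 361.0237; c·n₁/n = 680·3047/4429 = 467.8167
RR_MH = (250.4576 + 361.0237) / (421.4587 + 467.8167) = 611.4813 / 889.2754 = 0.68762

0.688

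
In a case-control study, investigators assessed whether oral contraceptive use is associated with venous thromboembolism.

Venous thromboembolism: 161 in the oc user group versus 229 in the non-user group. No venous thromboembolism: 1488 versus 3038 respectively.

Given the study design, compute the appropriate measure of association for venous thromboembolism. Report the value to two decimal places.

1.44

From the description: a = 161, b = 1488, c = 229, d = 3038.
This is a case-control study: participants were sampled on outcome status, so risks in the source population cannot be estimated directly — relative risk is not valid here. The odds ratio is the appropriate measure.
OR = (a·d)/(b·c) = (161 × 3038) / (1488 × 229) = 489118 / 340752 = 1.43541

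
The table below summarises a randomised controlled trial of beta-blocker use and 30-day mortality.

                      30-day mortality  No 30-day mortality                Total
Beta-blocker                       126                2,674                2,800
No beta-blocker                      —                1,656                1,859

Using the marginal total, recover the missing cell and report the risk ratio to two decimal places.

0.41

The missing cell is in the unexposed row: 1859 − 1656 = 203.
So a = 126, b = 2674, c = 203, d = 1656.
RR = [a/(a+b)] / [c/(c+d)] = (126/2800) / (203/1859) = 0.04500/0.10920 = 0.41209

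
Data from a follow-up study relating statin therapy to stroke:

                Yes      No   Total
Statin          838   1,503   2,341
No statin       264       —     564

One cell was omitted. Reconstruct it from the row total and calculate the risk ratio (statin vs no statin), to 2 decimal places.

0.76

The missing cell is in the unexposed row: 564 − 264 = 300.
So a = 838, b = 1503, c = 264, d = 300.
RR = [a/(a+b)] / [c/(c+d)] = (838/2341) / (264/564) = 0.35797/0.46809 = 0.76475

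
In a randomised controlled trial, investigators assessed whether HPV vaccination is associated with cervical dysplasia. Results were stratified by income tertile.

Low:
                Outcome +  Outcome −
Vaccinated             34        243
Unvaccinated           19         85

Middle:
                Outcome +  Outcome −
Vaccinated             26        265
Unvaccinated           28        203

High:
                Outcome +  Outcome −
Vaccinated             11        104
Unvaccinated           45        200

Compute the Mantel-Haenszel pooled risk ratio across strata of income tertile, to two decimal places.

RR_MH = Σ(aᵢ·n₀ᵢ/nᵢ) / Σ(cᵢ·n₁ᵢ/nᵢ), with n₁ᵢ = aᵢ+bᵢ (exposed), n₀ᵢ = cᵢ+dᵢ (unexposed), nᵢ = n₁ᵢ+n₀ᵢ.
Stratum 1 (Low): n₁ = 277, n₀ = 104, n = 381; a·n₀/n = 34·104/381 = 9.2808; c·n₁/n = 19·277/381 = 13.8136
Stratum 2 (Middle): n₁ = 291, n₀ = 231, n = 522; a·n₀/n = 26·231/522 = 11.5057; c·n₁/n = 28·291/522 = 15.6092
Stratum 3 (High): n₁ = 115, n₀ = 245, n = 360; a·n₀/n = 11·245/360 = 7.4861; c·n₁/n = 45·115/360 = 14.3750
RR_MH = (9.2808 + 11.5057 + 7.4861) / (13.8136 + 15.6092 + 14.3750) = 28.2727 / 43.7978 = 0.64553

0.65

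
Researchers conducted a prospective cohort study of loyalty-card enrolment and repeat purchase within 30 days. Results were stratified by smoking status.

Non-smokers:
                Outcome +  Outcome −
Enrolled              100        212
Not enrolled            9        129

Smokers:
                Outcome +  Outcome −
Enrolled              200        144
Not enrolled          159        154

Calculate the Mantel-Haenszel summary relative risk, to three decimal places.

RR_MH = Σ(aᵢ·n₀ᵢ/nᵢ) / Σ(cᵢ·n₁ᵢ/nᵢ), with n₁ᵢ = aᵢ+bᵢ (exposed), n₀ᵢ = cᵢ+dᵢ (unexposed), nᵢ = n₁ᵢ+n₀ᵢ.
Stratum 1 (Non-smokers): n₁ = 312, n₀ = 138, n = 450; a·n₀/n = 100·138/450 = 30.6667; c·n₁/n = 9·312/450 = 6.2400
Stratum 2 (Smokers): n₁ = 344, n₀ = 313, n = 657; a·n₀/n = 200·313/657 = 95.2816; c·n₁/n = 159·344/657 = 83.2511
RR_MH = (30.6667 + 95.2816) / (6.2400 + 83.2511) = 125.9482 / 89.4911 = 1.40738

1.407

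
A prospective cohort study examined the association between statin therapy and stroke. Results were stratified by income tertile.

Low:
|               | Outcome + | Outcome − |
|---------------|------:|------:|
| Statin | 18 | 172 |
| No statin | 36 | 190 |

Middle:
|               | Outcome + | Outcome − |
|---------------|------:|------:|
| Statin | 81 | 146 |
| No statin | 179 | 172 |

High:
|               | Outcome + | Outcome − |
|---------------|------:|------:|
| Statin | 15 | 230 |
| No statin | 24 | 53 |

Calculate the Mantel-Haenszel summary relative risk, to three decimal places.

RR_MH = Σ(aᵢ·n₀ᵢ/nᵢ) / Σ(cᵢ·n₁ᵢ/nᵢ), with n₁ᵢ = aᵢ+bᵢ (exposed), n₀ᵢ = cᵢ+dᵢ (unexposed), nᵢ = n₁ᵢ+n₀ᵢ.
Stratum 1 (Low): n₁ = 190, n₀ = 226, n = 416; a·n₀/n = 18·226/416 = 9.7788; c·n₁/n = 36·190/416 = 16.4423
Stratum 2 (Middle): n₁ = 227, n₀ = 351, n = 578; a·n₀/n = 81·351/578 = 49.1886; c·n₁/n = 179·227/578 = 70.2993
Stratum 3 (High): n₁ = 245, n₀ = 77, n = 322; a·n₀/n = 15·77/322 = 3.5870; c·n₁/n = 24·245/322 = 18.2609
RR_MH = (9.7788 + 49.1886 + 3.5870) / (16.4423 + 70.2993 + 18.2609) = 62.5544 / 105.0025 = 0.59574

0.596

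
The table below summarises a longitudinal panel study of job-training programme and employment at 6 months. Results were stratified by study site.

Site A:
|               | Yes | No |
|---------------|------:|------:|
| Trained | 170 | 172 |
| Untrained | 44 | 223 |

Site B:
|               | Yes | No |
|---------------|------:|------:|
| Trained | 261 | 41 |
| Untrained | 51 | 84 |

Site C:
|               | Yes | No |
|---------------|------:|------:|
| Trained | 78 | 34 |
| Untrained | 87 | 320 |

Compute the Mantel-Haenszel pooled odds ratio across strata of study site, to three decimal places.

OR_MH = Σ(aᵢdᵢ/nᵢ) / Σ(bᵢcᵢ/nᵢ), where nᵢ is the stratum total.
Stratum 1 (Site A): n = 609; a·d/n = 170·223/609 = 62.2496; b·c/n = 172·44/609 = 12.4269
Stratum 2 (Site B): n = 437; a·d/n = 261·84/437 = 50.1693; b·c/n = 41·51/437 = 4.7849
Stratum 3 (Site C): n = 519; a·d/n = 78·320/519 = 48.0925; b·c/n = 34·87/519 = 5.6994
OR_MH = (62.2496 + 50.1693 + 48.0925) / (12.4269 + 4.7849 + 5.6994) = 160.5114 / 22.9112 = 7.00579

7.006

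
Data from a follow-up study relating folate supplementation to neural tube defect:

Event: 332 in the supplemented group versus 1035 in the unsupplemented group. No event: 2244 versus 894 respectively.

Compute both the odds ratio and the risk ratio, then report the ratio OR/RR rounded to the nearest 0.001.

0.532

From the description: a = 332, b = 2244, c = 1035, d = 894.
OR = (332·894)/(2244·1035) = 296808/2322540 = 0.12779
Risk in exposed = 332/2576 = 0.12888; risk in unexposed = 1035/1929 = 0.53655; RR = 0.24021
OR/RR = 0.12779 / 0.24021 = 0.53202
The outcome is not rare, so the OR lies further from 1 than the RR.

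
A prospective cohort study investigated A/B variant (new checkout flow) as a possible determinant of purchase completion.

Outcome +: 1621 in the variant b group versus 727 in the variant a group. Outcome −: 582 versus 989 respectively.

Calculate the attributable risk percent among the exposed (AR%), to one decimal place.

From the description: a = 1621, b = 582, c = 727, d = 989.
Risk in exposed = 1621/2203 = 0.73581; risk in unexposed = 727/1716 = 0.42366.
RR = 0.73581/0.42366 = 1.73681
AR% = (RR − 1)/RR × 100 = (1.73681 − 1)/1.73681 × 100 = 42.4231%

42.4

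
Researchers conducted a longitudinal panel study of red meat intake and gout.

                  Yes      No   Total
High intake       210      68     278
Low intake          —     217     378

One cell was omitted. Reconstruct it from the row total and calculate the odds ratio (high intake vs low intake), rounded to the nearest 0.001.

The missing cell is in the unexposed row: 378 − 217 = 161.
So a = 210, b = 68, c = 161, d = 217.
OR = (a·d)/(b·c) = (210 × 217) / (68 × 161) = 45570 / 10948 = 4.16240

4.162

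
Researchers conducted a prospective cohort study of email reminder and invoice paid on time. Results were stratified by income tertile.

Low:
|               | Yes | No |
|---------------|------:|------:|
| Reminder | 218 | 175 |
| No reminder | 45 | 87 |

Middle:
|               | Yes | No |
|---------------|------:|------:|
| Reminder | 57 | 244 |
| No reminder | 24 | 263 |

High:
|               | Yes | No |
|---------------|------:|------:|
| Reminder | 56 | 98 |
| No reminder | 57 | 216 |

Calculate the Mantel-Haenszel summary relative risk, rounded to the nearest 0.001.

RR_MH = Σ(aᵢ·n₀ᵢ/nᵢ) / Σ(cᵢ·n₁ᵢ/nᵢ), with n₁ᵢ = aᵢ+bᵢ (exposed), n₀ᵢ = cᵢ+dᵢ (unexposed), nᵢ = n₁ᵢ+n₀ᵢ.
Stratum 1 (Low): n₁ = 393, n₀ = 132, n = 525; a·n₀/n = 218·132/525 = 54.8114; c·n₁/n = 45·393/525 = 33.6857
Stratum 2 (Middle): n₁ = 301, n₀ = 287, n = 588; a·n₀/n = 57·287/588 = 27.8214; c·n₁/n = 24·301/588 = 12.2857
Stratum 3 (High): n₁ = 154, n₀ = 273, n = 427; a·n₀/n = 56·273/427 = 35.8033; c·n₁/n = 57·154/427 = 20.5574
RR_MH = (54.8114 + 27.8214 + 35.8033) / (33.6857 + 12.2857 + 20.5574) = 118.4361 / 66.5288 = 1.78022

1.780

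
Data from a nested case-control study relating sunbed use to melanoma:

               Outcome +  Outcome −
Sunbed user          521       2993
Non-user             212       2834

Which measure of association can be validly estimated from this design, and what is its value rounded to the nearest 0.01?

Cells: a = 521, b = 2993, c = 212, d = 2834.
This is a nested case-control study: participants were sampled on outcome status, so risks in the source population cannot be estimated directly — relative risk is not valid here. The odds ratio is the appropriate measure.
OR = (a·d)/(b·c) = (521 × 2834) / (2993 × 212) = 1476514 / 634516 = 2.32699

2.33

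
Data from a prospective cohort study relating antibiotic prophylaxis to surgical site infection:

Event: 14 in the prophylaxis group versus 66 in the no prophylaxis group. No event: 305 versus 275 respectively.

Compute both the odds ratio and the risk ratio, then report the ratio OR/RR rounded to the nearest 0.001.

0.843

From the description: a = 14, b = 305, c = 66, d = 275.
OR = (14·275)/(305·66) = 3850/20130 = 0.19126
Risk in exposed = 14/319 = 0.04389; risk in unexposed = 66/341 = 0.19355; RR = 0.22675
OR/RR = 0.19126 / 0.22675 = 0.84347
The outcome is not rare, so the OR lies further from 1 than the RR.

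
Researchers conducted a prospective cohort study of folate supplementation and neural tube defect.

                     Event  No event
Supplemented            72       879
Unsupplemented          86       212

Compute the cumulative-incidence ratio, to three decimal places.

Cells: a = 72, b = 879, c = 86, d = 212.
Risk in exposed = 72/951 = 0.07571; risk in unexposed = 86/298 = 0.28859.
RR = 0.07571 / 0.28859 = 0.26234
The risk is 74% lower among the exposed than among the unexposed.

0.262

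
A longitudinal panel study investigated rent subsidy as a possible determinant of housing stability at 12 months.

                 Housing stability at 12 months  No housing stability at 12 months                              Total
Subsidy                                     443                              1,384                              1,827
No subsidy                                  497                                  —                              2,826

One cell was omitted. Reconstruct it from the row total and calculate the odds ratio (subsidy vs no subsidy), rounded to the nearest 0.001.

1.500

The missing cell is in the unexposed row: 2826 − 497 = 2329.
So a = 443, b = 1384, c = 497, d = 2329.
OR = (a·d)/(b·c) = (443 × 2329) / (1384 × 497) = 1031747 / 687848 = 1.49996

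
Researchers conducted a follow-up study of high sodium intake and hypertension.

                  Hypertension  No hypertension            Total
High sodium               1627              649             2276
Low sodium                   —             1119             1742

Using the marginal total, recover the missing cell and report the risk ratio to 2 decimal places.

2.00

The missing cell is in the unexposed row: 1742 − 1119 = 623.
So a = 1627, b = 649, c = 623, d = 1119.
RR = [a/(a+b)] / [c/(c+d)] = (1627/2276) / (623/1742) = 0.71485/0.35763 = 1.99883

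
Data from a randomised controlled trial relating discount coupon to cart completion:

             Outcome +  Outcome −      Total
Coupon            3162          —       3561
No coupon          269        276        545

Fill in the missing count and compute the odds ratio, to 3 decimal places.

8.131

The missing cell is in the exposed row: 3561 − 3162 = 399.
So a = 3162, b = 399, c = 269, d = 276.
OR = (a·d)/(b·c) = (3162 × 276) / (399 × 269) = 872712 / 107331 = 8.13103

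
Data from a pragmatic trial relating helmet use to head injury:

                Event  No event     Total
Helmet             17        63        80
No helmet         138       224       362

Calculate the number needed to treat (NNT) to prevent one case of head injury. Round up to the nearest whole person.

6

Risk in treated group = 17/80 = 0.21250; risk in control = 138/362 = 0.38122.
Absolute risk reduction = 0.38122 − 0.21250 = 0.16872
NNT = 1 / ARR = 1 / 0.16872 = 5.927 → round up → 6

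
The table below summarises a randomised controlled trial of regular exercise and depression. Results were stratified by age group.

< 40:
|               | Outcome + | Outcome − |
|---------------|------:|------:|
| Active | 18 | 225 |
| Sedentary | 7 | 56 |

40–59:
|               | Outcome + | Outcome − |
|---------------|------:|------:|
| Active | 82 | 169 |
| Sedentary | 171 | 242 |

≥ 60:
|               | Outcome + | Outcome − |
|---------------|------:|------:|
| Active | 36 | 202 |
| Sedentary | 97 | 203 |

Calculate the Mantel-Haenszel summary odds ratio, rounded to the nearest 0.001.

OR_MH = Σ(aᵢdᵢ/nᵢ) / Σ(bᵢcᵢ/nᵢ), where nᵢ is the stratum total.
Stratum 1 (< 40): n = 306; a·d/n = 18·56/306 = 3.2941; b·c/n = 225·7/306 = 5.1471
Stratum 2 (40–59): n = 664; a·d/n = 82·242/664 = 29.8855; b·c/n = 169·171/664 = 43.5226
Stratum 3 (≥ 60): n = 538; a·d/n = 36·203/538 = 13.5836; b·c/n = 202·97/538 = 36.4201
OR_MH = (3.2941 + 29.8855 + 13.5836) / (5.1471 + 43.5226 + 36.4201) = 46.7633 / 85.0897 = 0.54958

0.550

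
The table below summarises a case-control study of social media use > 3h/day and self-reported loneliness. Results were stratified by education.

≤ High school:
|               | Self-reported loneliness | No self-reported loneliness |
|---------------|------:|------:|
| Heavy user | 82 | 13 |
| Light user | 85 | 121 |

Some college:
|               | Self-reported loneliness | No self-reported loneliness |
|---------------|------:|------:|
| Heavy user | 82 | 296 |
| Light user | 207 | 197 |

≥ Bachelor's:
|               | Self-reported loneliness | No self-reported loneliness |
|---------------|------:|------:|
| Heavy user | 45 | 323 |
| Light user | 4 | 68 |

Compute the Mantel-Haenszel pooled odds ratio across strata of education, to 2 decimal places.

OR_MH = Σ(aᵢdᵢ/nᵢ) / Σ(bᵢcᵢ/nᵢ), where nᵢ is the stratum total.
Stratum 1 (≤ High school): n = 301; a·d/n = 82·121/301 = 32.9635; b·c/n = 13·85/301 = 3.6711
Stratum 2 (Some college): n = 782; a·d/n = 82·197/782 = 20.6573; b·c/n = 296·207/782 = 78.3529
Stratum 3 (≥ Bachelor's): n = 440; a·d/n = 45·68/440 = 6.9545; b·c/n = 323·4/440 = 2.9364
OR_MH = (32.9635 + 20.6573 + 6.9545) / (3.6711 + 78.3529 + 2.9364) = 60.5753 / 84.9604 = 0.71298

0.71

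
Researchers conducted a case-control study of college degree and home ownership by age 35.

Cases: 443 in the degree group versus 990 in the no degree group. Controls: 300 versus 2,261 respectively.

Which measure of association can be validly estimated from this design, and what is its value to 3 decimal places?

3.372

From the description: a = 443, b = 300, c = 990, d = 2261.
This is a case-control study: participants were sampled on outcome status, so risks in the source population cannot be estimated directly — relative risk is not valid here. The odds ratio is the appropriate measure.
OR = (a·d)/(b·c) = (443 × 2261) / (300 × 990) = 1001623 / 297000 = 3.37247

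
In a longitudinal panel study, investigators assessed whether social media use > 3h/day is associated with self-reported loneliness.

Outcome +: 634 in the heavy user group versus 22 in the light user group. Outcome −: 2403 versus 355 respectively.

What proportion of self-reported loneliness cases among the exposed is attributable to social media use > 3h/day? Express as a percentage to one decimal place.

From the description: a = 634, b = 2403, c = 22, d = 355.
Risk in exposed = 634/3037 = 0.20876; risk in unexposed = 22/377 = 0.05836.
RR = 0.20876/0.05836 = 3.57736
AR% = (RR − 1)/RR × 100 = (3.57736 − 1)/3.57736 × 100 = 72.0465%

72.0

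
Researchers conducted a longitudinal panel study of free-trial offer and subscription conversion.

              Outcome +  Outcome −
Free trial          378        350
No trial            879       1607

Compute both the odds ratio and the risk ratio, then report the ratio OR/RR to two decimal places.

1.34

Cells: a = 378, b = 350, c = 879, d = 1607.
OR = (378·1607)/(350·879) = 607446/307650 = 1.97447
Risk in exposed = 378/728 = 0.51923; risk in unexposed = 879/2486 = 0.35358; RR = 1.46850
OR/RR = 1.97447 / 1.46850 = 1.34455
The outcome is not rare, so the OR lies further from 1 than the RR.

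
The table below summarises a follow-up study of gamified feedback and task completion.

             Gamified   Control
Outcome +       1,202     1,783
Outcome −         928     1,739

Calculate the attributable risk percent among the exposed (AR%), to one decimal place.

Reading the table with exposure as columns: a = 1202 (Gamified, case), b = 928 (Gamified, non-case), c = 1783 (Control, case), d = 1739.
Risk in exposed = 1202/2130 = 0.56432; risk in unexposed = 1783/3522 = 0.50625.
RR = 0.56432/0.50625 = 1.11471
AR% = (RR − 1)/RR × 100 = (1.11471 − 1)/1.11471 × 100 = 10.2908%

10.3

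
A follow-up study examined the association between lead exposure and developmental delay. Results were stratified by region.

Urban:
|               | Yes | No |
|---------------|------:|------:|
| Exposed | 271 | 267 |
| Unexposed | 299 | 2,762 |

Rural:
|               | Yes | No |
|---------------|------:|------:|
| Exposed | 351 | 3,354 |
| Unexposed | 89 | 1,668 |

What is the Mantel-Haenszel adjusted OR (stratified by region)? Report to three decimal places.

OR_MH = Σ(aᵢdᵢ/nᵢ) / Σ(bᵢcᵢ/nᵢ), where nᵢ is the stratum total.
Stratum 1 (Urban): n = 3599; a·d/n = 271·2762/3599 = 207.9750; b·c/n = 267·299/3599 = 22.1820
Stratum 2 (Rural): n = 5462; a·d/n = 351·1668/5462 = 107.1893; b·c/n = 3354·89/5462 = 54.6514
OR_MH = (207.9750 + 107.1893) / (22.1820 + 54.6514) = 315.1643 / 76.8334 = 4.10192

4.102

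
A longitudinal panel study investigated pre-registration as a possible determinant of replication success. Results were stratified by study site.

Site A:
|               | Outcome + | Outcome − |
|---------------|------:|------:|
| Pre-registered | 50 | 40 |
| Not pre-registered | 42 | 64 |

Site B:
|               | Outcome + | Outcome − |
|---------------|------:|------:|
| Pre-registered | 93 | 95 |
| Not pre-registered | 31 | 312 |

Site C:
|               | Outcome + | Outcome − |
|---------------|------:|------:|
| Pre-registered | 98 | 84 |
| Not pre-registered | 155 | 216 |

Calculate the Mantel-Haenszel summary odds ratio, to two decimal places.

2.90

OR_MH = Σ(aᵢdᵢ/nᵢ) / Σ(bᵢcᵢ/nᵢ), where nᵢ is the stratum total.
Stratum 1 (Site A): n = 196; a·d/n = 50·64/196 = 16.3265; b·c/n = 40·42/196 = 8.5714
Stratum 2 (Site B): n = 531; a·d/n = 93·312/531 = 54.6441; b·c/n = 95·31/531 = 5.5461
Stratum 3 (Site C): n = 553; a·d/n = 98·216/553 = 38.2785; b·c/n = 84·155/553 = 23.5443
OR_MH = (16.3265 + 54.6441 + 38.2785) / (8.5714 + 5.5461 + 23.5443) = 109.2491 / 37.6619 = 2.90079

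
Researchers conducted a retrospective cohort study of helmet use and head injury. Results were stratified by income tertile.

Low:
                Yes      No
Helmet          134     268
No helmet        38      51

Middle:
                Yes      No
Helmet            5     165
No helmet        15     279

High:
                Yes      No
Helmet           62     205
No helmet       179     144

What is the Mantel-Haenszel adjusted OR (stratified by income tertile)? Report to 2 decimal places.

OR_MH = Σ(aᵢdᵢ/nᵢ) / Σ(bᵢcᵢ/nᵢ), where nᵢ is the stratum total.
Stratum 1 (Low): n = 491; a·d/n = 134·51/491 = 13.9185; b·c/n = 268·38/491 = 20.7413
Stratum 2 (Middle): n = 464; a·d/n = 5·279/464 = 3.0065; b·c/n = 165·15/464 = 5.3341
Stratum 3 (High): n = 590; a·d/n = 62·144/590 = 15.1322; b·c/n = 205·179/590 = 62.1949
OR_MH = (13.9185 + 3.0065 + 15.1322) / (20.7413 + 5.3341 + 62.1949) = 32.0572 / 88.2703 = 0.36317

0.36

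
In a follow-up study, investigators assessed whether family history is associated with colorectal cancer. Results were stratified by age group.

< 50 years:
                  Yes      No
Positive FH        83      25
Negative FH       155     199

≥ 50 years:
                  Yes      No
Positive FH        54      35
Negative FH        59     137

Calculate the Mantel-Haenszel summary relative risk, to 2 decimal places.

1.84

RR_MH = Σ(aᵢ·n₀ᵢ/nᵢ) / Σ(cᵢ·n₁ᵢ/nᵢ), with n₁ᵢ = aᵢ+bᵢ (exposed), n₀ᵢ = cᵢ+dᵢ (unexposed), nᵢ = n₁ᵢ+n₀ᵢ.
Stratum 1 (< 50 years): n₁ = 108, n₀ = 354, n = 462; a·n₀/n = 83·354/462 = 63.5974; c·n₁/n = 155·108/462 = 36.2338
Stratum 2 (≥ 50 years): n₁ = 89, n₀ = 196, n = 285; a·n₀/n = 54·196/285 = 37.1368; c·n₁/n = 59·89/285 = 18.4246
RR_MH = (63.5974 + 37.1368) / (36.2338 + 18.4246) = 100.7342 / 54.6583 = 1.84298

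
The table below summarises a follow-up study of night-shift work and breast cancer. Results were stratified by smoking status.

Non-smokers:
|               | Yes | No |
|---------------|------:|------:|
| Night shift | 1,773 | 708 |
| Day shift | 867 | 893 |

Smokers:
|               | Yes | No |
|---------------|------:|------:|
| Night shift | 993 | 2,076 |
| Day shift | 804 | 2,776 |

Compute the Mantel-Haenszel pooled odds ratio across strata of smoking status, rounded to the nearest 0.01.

OR_MH = Σ(aᵢdᵢ/nᵢ) / Σ(bᵢcᵢ/nᵢ), where nᵢ is the stratum total.
Stratum 1 (Non-smokers): n = 4241; a·d/n = 1773·893/4241 = 373.3292; b·c/n = 708·867/4241 = 144.7385
Stratum 2 (Smokers): n = 6649; a·d/n = 993·2776/6649 = 414.5838; b·c/n = 2076·804/6649 = 251.0308
OR_MH = (373.3292 + 414.5838) / (144.7385 + 251.0308) = 787.9130 / 395.7693 = 1.99084

1.99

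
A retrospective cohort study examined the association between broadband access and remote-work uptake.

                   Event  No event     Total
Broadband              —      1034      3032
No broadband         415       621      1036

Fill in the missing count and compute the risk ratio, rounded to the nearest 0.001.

1.645

The missing cell is in the exposed row: 3032 − 1034 = 1998.
So a = 1998, b = 1034, c = 415, d = 621.
RR = [a/(a+b)] / [c/(c+d)] = (1998/3032) / (415/1036) = 0.65897/0.40058 = 1.64505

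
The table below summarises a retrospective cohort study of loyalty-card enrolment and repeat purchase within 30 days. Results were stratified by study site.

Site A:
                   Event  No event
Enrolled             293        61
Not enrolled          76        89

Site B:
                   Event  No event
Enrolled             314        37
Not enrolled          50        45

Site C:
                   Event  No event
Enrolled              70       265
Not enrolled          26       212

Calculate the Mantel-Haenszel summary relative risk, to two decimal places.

RR_MH = Σ(aᵢ·n₀ᵢ/nᵢ) / Σ(cᵢ·n₁ᵢ/nᵢ), with n₁ᵢ = aᵢ+bᵢ (exposed), n₀ᵢ = cᵢ+dᵢ (unexposed), nᵢ = n₁ᵢ+n₀ᵢ.
Stratum 1 (Site A): n₁ = 354, n₀ = 165, n = 519; a·n₀/n = 293·165/519 = 93.1503; c·n₁/n = 76·354/519 = 51.8382
Stratum 2 (Site B): n₁ = 351, n₀ = 95, n = 446; a·n₀/n = 314·95/446 = 66.8834; c·n₁/n = 50·351/446 = 39.3498
Stratum 3 (Site C): n₁ = 335, n₀ = 238, n = 573; a·n₀/n = 70·238/573 = 29.0750; c·n₁/n = 26·335/573 = 15.2007
RR_MH = (93.1503 + 66.8834 + 29.0750) / (51.8382 + 39.3498 + 15.2007) = 189.1087 / 106.3886 = 1.77753

1.78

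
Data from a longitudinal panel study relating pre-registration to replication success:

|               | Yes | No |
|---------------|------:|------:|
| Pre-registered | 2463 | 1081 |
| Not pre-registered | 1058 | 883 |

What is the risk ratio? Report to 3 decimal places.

1.275

Cells: a = 2463, b = 1081, c = 1058, d = 883.
Risk in exposed = 2463/3544 = 0.69498; risk in unexposed = 1058/1941 = 0.54508.
RR = 0.69498 / 0.54508 = 1.27500
The risk among the exposed is 1.28 times that among the unexposed.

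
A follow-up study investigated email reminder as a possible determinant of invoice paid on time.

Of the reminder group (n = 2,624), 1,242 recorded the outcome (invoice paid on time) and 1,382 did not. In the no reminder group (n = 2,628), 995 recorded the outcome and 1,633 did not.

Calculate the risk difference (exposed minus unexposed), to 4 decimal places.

From the description: a = 1242, b = 1382, c = 995, d = 1633.
Risk in exposed = 1242/2624 = 0.473323; risk in unexposed = 995/2628 = 0.378615.
Risk difference = 0.473323 − 0.378615 = 0.094708

0.0947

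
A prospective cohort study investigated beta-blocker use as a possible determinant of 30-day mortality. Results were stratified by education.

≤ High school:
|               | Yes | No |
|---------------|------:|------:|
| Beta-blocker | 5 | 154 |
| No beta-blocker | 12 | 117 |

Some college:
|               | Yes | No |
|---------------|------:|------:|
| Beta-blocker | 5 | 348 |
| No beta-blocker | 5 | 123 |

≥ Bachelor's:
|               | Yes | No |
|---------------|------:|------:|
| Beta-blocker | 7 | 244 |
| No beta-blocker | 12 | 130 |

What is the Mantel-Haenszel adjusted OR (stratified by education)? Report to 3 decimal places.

0.322

OR_MH = Σ(aᵢdᵢ/nᵢ) / Σ(bᵢcᵢ/nᵢ), where nᵢ is the stratum total.
Stratum 1 (≤ High school): n = 288; a·d/n = 5·117/288 = 2.0312; b·c/n = 154·12/288 = 6.4167
Stratum 2 (Some college): n = 481; a·d/n = 5·123/481 = 1.2786; b·c/n = 348·5/481 = 3.6175
Stratum 3 (≥ Bachelor's): n = 393; a·d/n = 7·130/393 = 2.3155; b·c/n = 244·12/393 = 7.4504
OR_MH = (2.0312 + 1.2786 + 2.3155) / (6.4167 + 3.6175 + 7.4504) = 5.6254 / 17.4845 = 0.32173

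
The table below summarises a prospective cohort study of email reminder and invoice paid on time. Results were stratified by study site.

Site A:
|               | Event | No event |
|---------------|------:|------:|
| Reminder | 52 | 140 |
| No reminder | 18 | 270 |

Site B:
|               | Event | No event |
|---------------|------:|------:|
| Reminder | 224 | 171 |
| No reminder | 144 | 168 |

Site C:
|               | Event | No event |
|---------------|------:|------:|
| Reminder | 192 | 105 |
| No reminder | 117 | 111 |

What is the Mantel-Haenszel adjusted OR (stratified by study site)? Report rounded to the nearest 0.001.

1.939

OR_MH = Σ(aᵢdᵢ/nᵢ) / Σ(bᵢcᵢ/nᵢ), where nᵢ is the stratum total.
Stratum 1 (Site A): n = 480; a·d/n = 52·270/480 = 29.2500; b·c/n = 140·18/480 = 5.2500
Stratum 2 (Site B): n = 707; a·d/n = 224·168/707 = 53.2277; b·c/n = 171·144/707 = 34.8289
Stratum 3 (Site C): n = 525; a·d/n = 192·111/525 = 40.5943; b·c/n = 105·117/525 = 23.4000
OR_MH = (29.2500 + 53.2277 + 40.5943) / (5.2500 + 34.8289 + 23.4000) = 123.0720 / 63.4789 = 1.93879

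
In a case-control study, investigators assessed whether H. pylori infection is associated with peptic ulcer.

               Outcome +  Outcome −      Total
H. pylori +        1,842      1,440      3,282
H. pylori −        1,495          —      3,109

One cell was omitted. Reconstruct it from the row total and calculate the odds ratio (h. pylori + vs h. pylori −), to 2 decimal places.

The missing cell is in the unexposed row: 3109 − 1495 = 1614.
So a = 1842, b = 1440, c = 1495, d = 1614.
OR = (a·d)/(b·c) = (1842 × 1614) / (1440 × 1495) = 2972988 / 2152800 = 1.38099

1.38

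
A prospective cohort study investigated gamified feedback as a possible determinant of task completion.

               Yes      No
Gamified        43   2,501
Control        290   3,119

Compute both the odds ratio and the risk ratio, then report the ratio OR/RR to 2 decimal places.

0.93

Cells: a = 43, b = 2501, c = 290, d = 3119.
OR = (43·3119)/(2501·290) = 134117/725290 = 0.18491
Risk in exposed = 43/2544 = 0.01690; risk in unexposed = 290/3409 = 0.08507; RR = 0.19869
OR/RR = 0.18491 / 0.19869 = 0.93066
The outcome is rare in both groups, so OR ≈ RR (ratio near 1).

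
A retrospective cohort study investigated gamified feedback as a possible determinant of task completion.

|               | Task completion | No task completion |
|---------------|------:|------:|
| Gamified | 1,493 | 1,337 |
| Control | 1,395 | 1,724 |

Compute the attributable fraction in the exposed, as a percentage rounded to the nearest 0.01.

15.22

Cells: a = 1493, b = 1337, c = 1395, d = 1724.
Risk in exposed = 1493/2830 = 0.52756; risk in unexposed = 1395/3119 = 0.44726.
RR = 0.52756/0.44726 = 1.17955
AR% = (RR − 1)/RR × 100 = (1.17955 − 1)/1.17955 × 100 = 15.2216%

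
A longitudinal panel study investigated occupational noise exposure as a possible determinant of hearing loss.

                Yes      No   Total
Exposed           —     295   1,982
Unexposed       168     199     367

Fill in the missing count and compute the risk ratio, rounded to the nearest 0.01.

The missing cell is in the exposed row: 1982 − 295 = 1687.
So a = 1687, b = 295, c = 168, d = 199.
RR = [a/(a+b)] / [c/(c+d)] = (1687/1982) / (168/367) = 0.85116/0.45777 = 1.85938

1.86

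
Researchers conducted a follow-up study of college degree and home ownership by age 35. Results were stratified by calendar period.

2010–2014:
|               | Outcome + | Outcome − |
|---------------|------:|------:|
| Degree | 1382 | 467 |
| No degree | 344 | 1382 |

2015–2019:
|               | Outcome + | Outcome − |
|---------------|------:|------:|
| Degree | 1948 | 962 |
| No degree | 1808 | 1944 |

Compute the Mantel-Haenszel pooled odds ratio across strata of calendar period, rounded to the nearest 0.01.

3.60

OR_MH = Σ(aᵢdᵢ/nᵢ) / Σ(bᵢcᵢ/nᵢ), where nᵢ is the stratum total.
Stratum 1 (2010–2014): n = 3575; a·d/n = 1382·1382/3575 = 534.2445; b·c/n = 467·344/3575 = 44.9365
Stratum 2 (2015–2019): n = 6662; a·d/n = 1948·1944/6662 = 568.4347; b·c/n = 962·1808/6662 = 261.0772
OR_MH = (534.2445 + 568.4347) / (44.9365 + 261.0772) = 1102.6792 / 306.0137 = 3.60337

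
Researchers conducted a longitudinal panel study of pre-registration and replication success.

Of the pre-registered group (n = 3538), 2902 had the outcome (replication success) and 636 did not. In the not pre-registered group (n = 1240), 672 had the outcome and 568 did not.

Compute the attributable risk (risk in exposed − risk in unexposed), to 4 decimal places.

0.2783

From the description: a = 2902, b = 636, c = 672, d = 568.
Risk in exposed = 2902/3538 = 0.820237; risk in unexposed = 672/1240 = 0.541935.
Risk difference = 0.820237 − 0.541935 = 0.278302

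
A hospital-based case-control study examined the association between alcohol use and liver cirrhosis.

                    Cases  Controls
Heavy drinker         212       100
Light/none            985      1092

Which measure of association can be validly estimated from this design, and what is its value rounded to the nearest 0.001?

Cells: a = 212, b = 100, c = 985, d = 1092.
This is a hospital-based case-control study: participants were sampled on outcome status, so risks in the source population cannot be estimated directly — relative risk is not valid here. The odds ratio is the appropriate measure.
OR = (a·d)/(b·c) = (212 × 1092) / (100 × 985) = 231504 / 98500 = 2.35029

2.350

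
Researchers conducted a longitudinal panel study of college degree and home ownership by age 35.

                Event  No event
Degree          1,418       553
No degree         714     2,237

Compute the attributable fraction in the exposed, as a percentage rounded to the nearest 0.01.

Cells: a = 1418, b = 553, c = 714, d = 2237.
Risk in exposed = 1418/1971 = 0.71943; risk in unexposed = 714/2951 = 0.24195.
RR = 0.71943/0.24195 = 2.97345
AR% = (RR − 1)/RR × 100 = (2.97345 − 1)/2.97345 × 100 = 66.3690%

66.37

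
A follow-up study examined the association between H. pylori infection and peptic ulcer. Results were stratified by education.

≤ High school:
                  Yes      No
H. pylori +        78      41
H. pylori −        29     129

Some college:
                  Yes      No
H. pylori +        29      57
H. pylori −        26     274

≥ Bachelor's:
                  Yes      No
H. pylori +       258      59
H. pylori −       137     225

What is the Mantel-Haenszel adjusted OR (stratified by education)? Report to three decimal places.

OR_MH = Σ(aᵢdᵢ/nᵢ) / Σ(bᵢcᵢ/nᵢ), where nᵢ is the stratum total.
Stratum 1 (≤ High school): n = 277; a·d/n = 78·129/277 = 36.3249; b·c/n = 41·29/277 = 4.2924
Stratum 2 (Some college): n = 386; a·d/n = 29·274/386 = 20.5855; b·c/n = 57·26/386 = 3.8394
Stratum 3 (≥ Bachelor's): n = 679; a·d/n = 258·225/679 = 85.4934; b·c/n = 59·137/679 = 11.9043
OR_MH = (36.3249 + 20.5855 + 85.4934) / (4.2924 + 3.8394 + 11.9043) = 142.4038 / 20.0361 = 7.10737

7.107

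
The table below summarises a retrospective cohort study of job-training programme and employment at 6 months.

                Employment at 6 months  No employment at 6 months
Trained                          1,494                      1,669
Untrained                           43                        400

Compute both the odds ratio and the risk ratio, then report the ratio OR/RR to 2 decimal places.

Cells: a = 1494, b = 1669, c = 43, d = 400.
OR = (1494·400)/(1669·43) = 597600/71767 = 8.32695
Risk in exposed = 1494/3163 = 0.47234; risk in unexposed = 43/443 = 0.09707; RR = 4.86616
OR/RR = 8.32695 / 4.86616 = 1.71119
The outcome is not rare, so the OR lies further from 1 than the RR.

1.71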